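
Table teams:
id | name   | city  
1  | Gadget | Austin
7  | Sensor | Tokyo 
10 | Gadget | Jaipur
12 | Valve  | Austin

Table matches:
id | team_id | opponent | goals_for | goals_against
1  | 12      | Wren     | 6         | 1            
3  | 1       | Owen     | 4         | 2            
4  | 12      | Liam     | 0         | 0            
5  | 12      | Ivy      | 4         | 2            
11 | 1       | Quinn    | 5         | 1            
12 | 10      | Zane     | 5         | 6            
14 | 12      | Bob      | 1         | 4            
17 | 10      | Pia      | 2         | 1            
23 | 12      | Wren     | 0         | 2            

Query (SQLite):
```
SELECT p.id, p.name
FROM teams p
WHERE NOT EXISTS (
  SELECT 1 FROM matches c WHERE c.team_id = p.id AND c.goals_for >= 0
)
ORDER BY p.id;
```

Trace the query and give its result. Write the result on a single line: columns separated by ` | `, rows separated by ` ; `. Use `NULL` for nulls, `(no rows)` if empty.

7 | Sensor

For each teams row, check whether any matches with matching team_id has goals_for >= 0.
Keep rows where that is false.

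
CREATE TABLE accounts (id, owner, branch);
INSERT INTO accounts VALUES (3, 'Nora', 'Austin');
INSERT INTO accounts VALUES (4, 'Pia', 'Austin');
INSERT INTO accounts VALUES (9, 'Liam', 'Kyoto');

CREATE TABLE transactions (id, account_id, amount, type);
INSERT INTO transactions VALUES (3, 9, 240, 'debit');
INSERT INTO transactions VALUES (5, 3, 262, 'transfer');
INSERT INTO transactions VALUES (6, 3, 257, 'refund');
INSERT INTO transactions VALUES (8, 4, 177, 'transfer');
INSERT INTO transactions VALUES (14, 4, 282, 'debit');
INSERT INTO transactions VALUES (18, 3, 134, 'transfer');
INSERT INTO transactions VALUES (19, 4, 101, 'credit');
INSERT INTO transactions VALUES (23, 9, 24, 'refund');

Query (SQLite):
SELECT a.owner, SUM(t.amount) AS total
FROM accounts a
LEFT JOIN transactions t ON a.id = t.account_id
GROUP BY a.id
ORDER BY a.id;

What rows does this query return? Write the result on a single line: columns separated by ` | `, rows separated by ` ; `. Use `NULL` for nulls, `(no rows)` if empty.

LEFT JOIN keeps every accounts row; unmatched ones get NULL for transactions columns.
Group by accounts.id and compute SUM(t.amount). SUM over an all-NULL group is NULL.
  3: ids {5, 6, 18} → SUM(t.amount)=653
  4: ids {8, 14, 19} → SUM(t.amount)=560
  9: ids {3, 23} → SUM(t.amount)=264

Nora | 653 ; Pia | 560 ; Liam | 264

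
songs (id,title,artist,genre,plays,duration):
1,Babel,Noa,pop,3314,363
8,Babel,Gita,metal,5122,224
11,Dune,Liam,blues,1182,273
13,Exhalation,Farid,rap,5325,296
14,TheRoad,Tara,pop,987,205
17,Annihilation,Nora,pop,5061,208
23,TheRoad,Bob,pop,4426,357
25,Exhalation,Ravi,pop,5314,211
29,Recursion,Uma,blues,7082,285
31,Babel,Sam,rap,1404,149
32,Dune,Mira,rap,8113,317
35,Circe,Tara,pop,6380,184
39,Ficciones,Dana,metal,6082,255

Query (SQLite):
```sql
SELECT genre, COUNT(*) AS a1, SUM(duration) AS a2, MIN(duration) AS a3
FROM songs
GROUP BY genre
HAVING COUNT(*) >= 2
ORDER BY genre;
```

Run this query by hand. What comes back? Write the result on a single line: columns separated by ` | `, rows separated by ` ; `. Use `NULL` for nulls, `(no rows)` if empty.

Group songs by genre.
Per group compute: COUNT(*), SUM(duration), MIN(duration).
HAVING: drop groups with fewer than 2 rows.
  blues: ids {11, 29} → COUNT(*)=2, SUM(duration)=558, MIN(duration)=273
  metal: ids {8, 39} → COUNT(*)=2, SUM(duration)=479, MIN(duration)=224
  pop: ids {1, 14, 17, 23, 25, 35} → COUNT(*)=6, SUM(duration)=1528, MIN(duration)=184
  rap: ids {13, 31, 32} → COUNT(*)=3, SUM(duration)=762, MIN(duration)=149

blues | 2 | 558 | 273 ; metal | 2 | 479 | 224 ; pop | 6 | 1528 | 184 ; rap | 3 | 762 | 149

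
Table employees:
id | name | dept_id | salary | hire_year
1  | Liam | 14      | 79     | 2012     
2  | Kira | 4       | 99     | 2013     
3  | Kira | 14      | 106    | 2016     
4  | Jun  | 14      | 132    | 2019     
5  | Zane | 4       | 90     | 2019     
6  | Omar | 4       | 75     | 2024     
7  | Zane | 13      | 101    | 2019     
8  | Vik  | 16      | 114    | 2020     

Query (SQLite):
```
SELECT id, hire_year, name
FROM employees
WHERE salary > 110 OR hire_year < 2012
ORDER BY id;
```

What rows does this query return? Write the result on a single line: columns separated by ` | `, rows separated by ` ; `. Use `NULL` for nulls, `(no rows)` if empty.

salary > 110: ids {4, 8}
hire_year < 2012: ids { }
Combine with OR.

4 | 2019 | Jun ; 8 | 2020 | Vik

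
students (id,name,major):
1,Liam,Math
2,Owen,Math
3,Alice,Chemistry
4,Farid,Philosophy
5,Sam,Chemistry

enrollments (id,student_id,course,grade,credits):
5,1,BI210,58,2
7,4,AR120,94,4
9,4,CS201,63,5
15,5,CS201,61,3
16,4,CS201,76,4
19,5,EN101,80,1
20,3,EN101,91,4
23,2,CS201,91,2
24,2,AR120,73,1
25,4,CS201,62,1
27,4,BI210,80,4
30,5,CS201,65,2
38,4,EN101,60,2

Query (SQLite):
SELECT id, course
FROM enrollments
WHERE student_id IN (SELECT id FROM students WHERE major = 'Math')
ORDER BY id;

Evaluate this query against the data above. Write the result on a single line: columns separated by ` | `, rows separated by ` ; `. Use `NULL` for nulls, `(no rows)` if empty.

Inner query: students.id where major = 'Math'.
Outer: keep enrollments rows whose student_id is in that set.
Inner query → {1, 2}

5 | BI210 ; 23 | CS201 ; 24 | AR120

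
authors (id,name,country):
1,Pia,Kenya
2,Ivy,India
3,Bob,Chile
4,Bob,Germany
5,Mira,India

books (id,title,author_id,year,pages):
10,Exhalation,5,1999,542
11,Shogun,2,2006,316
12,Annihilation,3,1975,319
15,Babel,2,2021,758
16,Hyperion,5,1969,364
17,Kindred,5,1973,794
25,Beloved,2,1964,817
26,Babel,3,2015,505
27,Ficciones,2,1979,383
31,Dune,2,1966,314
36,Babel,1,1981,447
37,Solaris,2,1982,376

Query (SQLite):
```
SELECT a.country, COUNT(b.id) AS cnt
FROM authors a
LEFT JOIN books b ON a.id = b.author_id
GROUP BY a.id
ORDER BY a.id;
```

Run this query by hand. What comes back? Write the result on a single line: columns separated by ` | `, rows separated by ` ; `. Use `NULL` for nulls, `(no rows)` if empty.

Kenya | 1 ; India | 6 ; Chile | 2 ; Germany | 0 ; India | 3

LEFT JOIN keeps every authors row; unmatched ones get NULL for books columns.
Group by authors.id and compute COUNT(b.id). COUNT(col) of an all-NULL group is 0.
  1: ids {36} → COUNT(b.id)=1
  2: ids {11, 15, 25, 27, 31, 37} → COUNT(b.id)=6
  3: ids {12, 26} → COUNT(b.id)=2
  4: ids {—} → COUNT(b.id)=0
  5: ids {10, 16, 17} → COUNT(b.id)=3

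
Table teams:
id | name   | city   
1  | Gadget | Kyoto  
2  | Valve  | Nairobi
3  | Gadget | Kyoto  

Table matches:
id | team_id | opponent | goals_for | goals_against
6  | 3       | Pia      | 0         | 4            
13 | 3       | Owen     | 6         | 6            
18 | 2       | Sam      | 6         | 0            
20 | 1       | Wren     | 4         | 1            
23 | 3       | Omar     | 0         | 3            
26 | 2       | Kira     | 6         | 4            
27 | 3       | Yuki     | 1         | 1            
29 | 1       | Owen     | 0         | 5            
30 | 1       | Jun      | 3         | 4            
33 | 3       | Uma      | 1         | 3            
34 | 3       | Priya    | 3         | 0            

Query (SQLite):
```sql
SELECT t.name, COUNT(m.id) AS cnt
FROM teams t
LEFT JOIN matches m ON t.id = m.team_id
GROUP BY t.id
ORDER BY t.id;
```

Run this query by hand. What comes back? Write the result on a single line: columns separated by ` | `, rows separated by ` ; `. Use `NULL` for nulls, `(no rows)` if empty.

Gadget | 3 ; Valve | 2 ; Gadget | 6

LEFT JOIN keeps every teams row; unmatched ones get NULL for matches columns.
Group by teams.id and compute COUNT(m.id). COUNT(col) of an all-NULL group is 0.
  1: ids {20, 29, 30} → COUNT(m.id)=3
  2: ids {18, 26} → COUNT(m.id)=2
  3: ids {6, 13, 23, 27, 33, 34} → COUNT(m.id)=6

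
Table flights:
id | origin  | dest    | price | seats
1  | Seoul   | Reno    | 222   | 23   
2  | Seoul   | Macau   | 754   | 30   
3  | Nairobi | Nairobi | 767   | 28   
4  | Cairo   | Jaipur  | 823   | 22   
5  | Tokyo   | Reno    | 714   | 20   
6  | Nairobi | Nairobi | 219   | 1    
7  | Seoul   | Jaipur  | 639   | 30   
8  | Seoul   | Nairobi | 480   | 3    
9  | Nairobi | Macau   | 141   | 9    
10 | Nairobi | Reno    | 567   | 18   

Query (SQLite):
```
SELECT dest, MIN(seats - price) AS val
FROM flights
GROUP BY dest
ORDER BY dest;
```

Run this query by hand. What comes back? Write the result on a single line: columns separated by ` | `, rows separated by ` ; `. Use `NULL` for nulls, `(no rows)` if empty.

Jaipur | -801 ; Macau | -724 ; Nairobi | -739 ; Reno | -694

For each row compute seats - price.
Group by dest; take MIN of the expression per group.
  Jaipur: ids {4, 7} → MIN(seats - price)=-801
  Macau: ids {2, 9} → MIN(seats - price)=-724
  Nairobi: ids {3, 6, 8} → MIN(seats - price)=-739
  Reno: ids {1, 5, 10} → MIN(seats - price)=-694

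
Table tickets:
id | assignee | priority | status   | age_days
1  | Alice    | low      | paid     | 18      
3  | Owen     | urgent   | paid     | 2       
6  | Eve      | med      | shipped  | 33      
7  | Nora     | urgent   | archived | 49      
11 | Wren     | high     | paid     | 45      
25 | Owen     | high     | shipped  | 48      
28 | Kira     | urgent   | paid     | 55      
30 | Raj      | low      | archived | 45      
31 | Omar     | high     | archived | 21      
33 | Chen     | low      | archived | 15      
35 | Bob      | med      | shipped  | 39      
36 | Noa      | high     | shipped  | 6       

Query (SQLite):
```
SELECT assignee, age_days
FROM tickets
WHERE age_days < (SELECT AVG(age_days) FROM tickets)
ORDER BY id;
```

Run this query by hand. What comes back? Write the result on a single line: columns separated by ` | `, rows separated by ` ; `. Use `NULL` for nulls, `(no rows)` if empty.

Alice | 18 ; Owen | 2 ; Omar | 21 ; Chen | 15 ; Noa | 6

Scalar subquery: AVG(age_days) over all tickets rows = 31.333333 (≈; comparison uses full precision).
Keep rows where age_days < that value.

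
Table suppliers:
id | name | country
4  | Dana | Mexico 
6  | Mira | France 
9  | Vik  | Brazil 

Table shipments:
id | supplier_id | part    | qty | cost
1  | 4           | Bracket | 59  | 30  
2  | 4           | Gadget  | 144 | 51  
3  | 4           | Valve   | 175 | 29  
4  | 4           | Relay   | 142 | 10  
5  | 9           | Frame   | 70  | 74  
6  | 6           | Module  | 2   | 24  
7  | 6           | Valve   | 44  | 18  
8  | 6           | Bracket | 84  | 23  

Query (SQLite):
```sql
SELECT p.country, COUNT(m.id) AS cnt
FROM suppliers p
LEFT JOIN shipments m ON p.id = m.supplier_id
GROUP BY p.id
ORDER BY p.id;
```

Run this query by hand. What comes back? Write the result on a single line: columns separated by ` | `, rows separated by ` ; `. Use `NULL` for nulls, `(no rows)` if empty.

LEFT JOIN keeps every suppliers row; unmatched ones get NULL for shipments columns.
Group by suppliers.id and compute COUNT(m.id). COUNT(col) of an all-NULL group is 0.
  4: ids {1, 2, 3, 4} → COUNT(m.id)=4
  6: ids {6, 7, 8} → COUNT(m.id)=3
  9: ids {5} → COUNT(m.id)=1

Mexico | 4 ; France | 3 ; Brazil | 1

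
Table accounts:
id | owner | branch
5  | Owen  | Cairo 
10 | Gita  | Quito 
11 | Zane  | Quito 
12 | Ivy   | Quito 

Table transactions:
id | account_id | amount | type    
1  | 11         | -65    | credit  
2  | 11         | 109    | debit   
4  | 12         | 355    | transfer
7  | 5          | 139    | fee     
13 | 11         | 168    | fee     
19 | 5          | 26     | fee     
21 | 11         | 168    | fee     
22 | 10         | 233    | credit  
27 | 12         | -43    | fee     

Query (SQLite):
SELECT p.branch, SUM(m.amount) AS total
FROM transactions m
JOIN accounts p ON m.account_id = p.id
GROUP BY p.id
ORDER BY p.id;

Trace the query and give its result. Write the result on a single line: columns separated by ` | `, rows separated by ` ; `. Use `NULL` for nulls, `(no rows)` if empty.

Join each transactions row to its accounts via account_id.
Group joined rows by accounts.id; compute SUM(m.amount) per group.
  5: ids {7, 19} → SUM(m.amount)=165
  10: ids {22} → SUM(m.amount)=233
  11: ids {1, 2, 13, 21} → SUM(m.amount)=380
  12: ids {4, 27} → SUM(m.amount)=312

Cairo | 165 ; Quito | 233 ; Quito | 380 ; Quito | 312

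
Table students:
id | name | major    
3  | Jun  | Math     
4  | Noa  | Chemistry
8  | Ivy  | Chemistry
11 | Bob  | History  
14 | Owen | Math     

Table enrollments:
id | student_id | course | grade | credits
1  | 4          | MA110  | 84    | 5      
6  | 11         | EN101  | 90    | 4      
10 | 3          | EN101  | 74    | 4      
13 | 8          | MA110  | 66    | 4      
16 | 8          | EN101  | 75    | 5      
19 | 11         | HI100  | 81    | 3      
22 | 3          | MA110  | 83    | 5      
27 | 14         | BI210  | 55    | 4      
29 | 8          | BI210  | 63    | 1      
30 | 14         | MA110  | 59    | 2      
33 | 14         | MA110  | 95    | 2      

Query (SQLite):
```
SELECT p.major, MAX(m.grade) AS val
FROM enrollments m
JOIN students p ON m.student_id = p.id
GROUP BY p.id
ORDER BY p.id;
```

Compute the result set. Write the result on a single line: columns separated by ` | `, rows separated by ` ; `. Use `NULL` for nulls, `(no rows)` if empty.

Join each enrollments row to its students via student_id.
Group joined rows by students.id; compute MAX(m.grade) per group.
  3: ids {10, 22} → MAX(m.grade)=83
  4: ids {1} → MAX(m.grade)=84
  8: ids {13, 16, 29} → MAX(m.grade)=75
  11: ids {6, 19} → MAX(m.grade)=90
  14: ids {27, 30, 33} → MAX(m.grade)=95

Math | 83 ; Chemistry | 84 ; Chemistry | 75 ; History | 90 ; Math | 95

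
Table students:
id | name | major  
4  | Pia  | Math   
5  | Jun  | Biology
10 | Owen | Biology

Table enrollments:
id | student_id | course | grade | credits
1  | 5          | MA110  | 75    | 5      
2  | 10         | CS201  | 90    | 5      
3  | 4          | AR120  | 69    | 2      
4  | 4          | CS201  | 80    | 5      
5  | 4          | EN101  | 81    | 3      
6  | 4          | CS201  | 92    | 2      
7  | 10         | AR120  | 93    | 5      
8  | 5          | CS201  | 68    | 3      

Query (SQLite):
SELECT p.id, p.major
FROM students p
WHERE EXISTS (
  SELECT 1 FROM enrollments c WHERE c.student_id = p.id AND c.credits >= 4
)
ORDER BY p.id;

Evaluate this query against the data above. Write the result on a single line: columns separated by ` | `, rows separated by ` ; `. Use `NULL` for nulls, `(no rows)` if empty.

4 | Math ; 5 | Biology ; 10 | Biology

For each students row, check whether any enrollments with matching student_id has credits >= 4.
Keep rows where that is true.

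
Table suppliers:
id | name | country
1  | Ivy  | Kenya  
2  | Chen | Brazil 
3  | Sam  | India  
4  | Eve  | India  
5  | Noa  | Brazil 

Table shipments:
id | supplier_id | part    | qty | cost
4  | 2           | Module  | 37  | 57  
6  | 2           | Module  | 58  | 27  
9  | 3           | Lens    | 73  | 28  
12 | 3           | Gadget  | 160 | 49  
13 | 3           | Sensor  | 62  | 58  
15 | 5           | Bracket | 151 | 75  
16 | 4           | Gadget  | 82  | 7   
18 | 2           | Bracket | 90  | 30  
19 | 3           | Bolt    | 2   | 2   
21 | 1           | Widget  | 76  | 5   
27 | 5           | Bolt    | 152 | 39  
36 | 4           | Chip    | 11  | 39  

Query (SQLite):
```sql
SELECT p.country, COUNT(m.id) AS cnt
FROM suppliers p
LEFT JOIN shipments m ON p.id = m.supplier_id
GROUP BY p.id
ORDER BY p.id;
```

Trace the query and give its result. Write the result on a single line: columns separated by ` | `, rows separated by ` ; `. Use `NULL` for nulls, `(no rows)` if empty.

LEFT JOIN keeps every suppliers row; unmatched ones get NULL for shipments columns.
Group by suppliers.id and compute COUNT(m.id). COUNT(col) of an all-NULL group is 0.
  1: ids {21} → COUNT(m.id)=1
  2: ids {4, 6, 18} → COUNT(m.id)=3
  3: ids {9, 12, 13, 19} → COUNT(m.id)=4
  4: ids {16, 36} → COUNT(m.id)=2
  5: ids {15, 27} → COUNT(m.id)=2

Kenya | 1 ; Brazil | 3 ; India | 4 ; India | 2 ; Brazil | 2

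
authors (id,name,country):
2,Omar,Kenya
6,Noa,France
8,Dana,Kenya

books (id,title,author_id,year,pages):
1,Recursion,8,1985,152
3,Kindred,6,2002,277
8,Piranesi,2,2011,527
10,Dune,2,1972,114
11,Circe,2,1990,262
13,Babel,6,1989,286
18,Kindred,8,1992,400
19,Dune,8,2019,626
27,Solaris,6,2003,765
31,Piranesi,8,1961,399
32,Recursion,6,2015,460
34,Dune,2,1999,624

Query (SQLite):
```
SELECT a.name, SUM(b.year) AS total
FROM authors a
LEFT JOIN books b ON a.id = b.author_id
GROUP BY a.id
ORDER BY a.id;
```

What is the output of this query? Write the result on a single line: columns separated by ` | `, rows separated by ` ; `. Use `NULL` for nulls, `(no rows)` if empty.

LEFT JOIN keeps every authors row; unmatched ones get NULL for books columns.
Group by authors.id and compute SUM(b.year). SUM over an all-NULL group is NULL.
  2: ids {8, 10, 11, 34} → SUM(b.year)=7972
  6: ids {3, 13, 27, 32} → SUM(b.year)=8009
  8: ids {1, 18, 19, 31} → SUM(b.year)=7957

Omar | 7972 ; Noa | 8009 ; Dana | 7957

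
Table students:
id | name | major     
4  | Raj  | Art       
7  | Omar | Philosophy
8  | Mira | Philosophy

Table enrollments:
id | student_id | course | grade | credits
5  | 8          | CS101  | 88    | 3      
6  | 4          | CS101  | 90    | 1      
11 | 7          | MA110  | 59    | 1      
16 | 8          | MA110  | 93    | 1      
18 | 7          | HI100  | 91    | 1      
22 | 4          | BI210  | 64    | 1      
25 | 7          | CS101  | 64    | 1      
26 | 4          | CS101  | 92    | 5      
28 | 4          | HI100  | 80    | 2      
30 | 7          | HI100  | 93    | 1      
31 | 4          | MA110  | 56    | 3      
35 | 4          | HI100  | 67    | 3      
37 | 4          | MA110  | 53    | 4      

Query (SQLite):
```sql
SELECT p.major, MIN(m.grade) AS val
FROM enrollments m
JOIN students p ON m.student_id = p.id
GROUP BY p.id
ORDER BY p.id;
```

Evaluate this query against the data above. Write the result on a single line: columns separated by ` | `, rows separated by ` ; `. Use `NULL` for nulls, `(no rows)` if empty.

Art | 53 ; Philosophy | 59 ; Philosophy | 88

Join each enrollments row to its students via student_id.
Group joined rows by students.id; compute MIN(m.grade) per group.
  4: ids {6, 22, 26, 28, 31, 35, 37} → MIN(m.grade)=53
  7: ids {11, 18, 25, 30} → MIN(m.grade)=59
  8: ids {5, 16} → MIN(m.grade)=88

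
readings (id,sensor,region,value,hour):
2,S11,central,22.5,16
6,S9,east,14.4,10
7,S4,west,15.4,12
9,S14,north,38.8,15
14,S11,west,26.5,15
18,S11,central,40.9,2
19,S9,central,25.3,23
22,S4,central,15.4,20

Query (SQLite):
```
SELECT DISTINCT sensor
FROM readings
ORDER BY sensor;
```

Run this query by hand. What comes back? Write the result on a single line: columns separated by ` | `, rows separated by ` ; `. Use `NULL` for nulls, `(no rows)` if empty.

S11 ; S14 ; S4 ; S9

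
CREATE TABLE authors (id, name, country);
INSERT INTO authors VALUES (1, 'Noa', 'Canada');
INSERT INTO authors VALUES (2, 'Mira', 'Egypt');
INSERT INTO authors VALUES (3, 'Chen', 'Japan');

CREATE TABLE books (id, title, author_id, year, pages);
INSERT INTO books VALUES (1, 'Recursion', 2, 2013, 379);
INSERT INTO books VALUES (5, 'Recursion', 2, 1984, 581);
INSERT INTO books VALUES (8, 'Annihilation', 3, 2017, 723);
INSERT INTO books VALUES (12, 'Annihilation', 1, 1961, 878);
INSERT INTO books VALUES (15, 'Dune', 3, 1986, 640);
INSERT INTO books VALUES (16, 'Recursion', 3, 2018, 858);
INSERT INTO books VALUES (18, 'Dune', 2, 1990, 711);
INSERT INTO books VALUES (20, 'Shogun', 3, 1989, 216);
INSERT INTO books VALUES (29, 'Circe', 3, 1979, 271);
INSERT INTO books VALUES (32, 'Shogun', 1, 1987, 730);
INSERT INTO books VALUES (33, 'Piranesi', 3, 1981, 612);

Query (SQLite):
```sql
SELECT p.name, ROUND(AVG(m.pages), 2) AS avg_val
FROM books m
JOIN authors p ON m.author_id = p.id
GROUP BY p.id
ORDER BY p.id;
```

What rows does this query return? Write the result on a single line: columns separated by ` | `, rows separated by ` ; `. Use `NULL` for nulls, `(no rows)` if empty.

Noa | 804 ; Mira | 557 ; Chen | 553.33

Join each books row to its authors via author_id.
Group joined rows by authors.id; compute ROUND(AVG(m.pages), 2) per group.
  1: ids {12, 32} → ROUND(AVG(m.pages), 2)=804
  2: ids {1, 5, 18} → ROUND(AVG(m.pages), 2)=557
  3: ids {8, 15, 16, 20, 29, 33} → ROUND(AVG(m.pages), 2)=553.33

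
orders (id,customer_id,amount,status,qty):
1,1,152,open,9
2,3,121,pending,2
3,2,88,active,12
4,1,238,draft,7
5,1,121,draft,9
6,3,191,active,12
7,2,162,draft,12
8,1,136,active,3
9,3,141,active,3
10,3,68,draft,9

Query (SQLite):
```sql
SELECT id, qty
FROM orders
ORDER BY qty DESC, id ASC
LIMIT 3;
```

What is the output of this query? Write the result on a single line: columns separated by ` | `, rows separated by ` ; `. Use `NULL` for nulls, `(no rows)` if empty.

Sort by qty desc, tiebreak id asc: (12, id=3), (12, id=6), (12, id=7), (9, id=1), (9, id=5), (9, id=10) …. Take first 3.

3 | 12 ; 6 | 12 ; 7 | 12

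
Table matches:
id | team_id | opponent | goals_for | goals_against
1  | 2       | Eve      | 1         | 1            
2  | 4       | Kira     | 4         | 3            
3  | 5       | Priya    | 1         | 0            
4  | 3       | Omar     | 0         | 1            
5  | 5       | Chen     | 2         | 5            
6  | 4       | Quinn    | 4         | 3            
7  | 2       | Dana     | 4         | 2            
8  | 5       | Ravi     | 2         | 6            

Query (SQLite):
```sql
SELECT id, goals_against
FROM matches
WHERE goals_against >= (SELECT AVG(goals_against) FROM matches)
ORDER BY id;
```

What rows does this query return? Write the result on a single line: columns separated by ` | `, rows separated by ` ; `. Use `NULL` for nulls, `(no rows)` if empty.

Scalar subquery: AVG(goals_against) over all matches rows = 2.625.
Keep rows where goals_against >= that value.

2 | 3 ; 5 | 5 ; 6 | 3 ; 8 | 6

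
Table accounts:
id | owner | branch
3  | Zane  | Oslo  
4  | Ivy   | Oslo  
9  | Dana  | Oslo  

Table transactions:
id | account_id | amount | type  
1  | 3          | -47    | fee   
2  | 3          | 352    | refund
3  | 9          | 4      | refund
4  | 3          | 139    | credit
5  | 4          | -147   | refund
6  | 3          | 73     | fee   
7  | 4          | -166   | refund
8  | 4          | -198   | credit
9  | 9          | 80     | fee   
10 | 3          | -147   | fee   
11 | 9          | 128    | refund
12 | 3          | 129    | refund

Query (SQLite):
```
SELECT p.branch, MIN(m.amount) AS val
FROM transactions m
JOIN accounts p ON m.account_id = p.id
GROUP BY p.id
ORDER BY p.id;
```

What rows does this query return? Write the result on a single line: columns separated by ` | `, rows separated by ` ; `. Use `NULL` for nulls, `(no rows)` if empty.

Join each transactions row to its accounts via account_id.
Group joined rows by accounts.id; compute MIN(m.amount) per group.
  3: ids {1, 2, 4, 6, 10, 12} → MIN(m.amount)=-147
  4: ids {5, 7, 8} → MIN(m.amount)=-198
  9: ids {3, 9, 11} → MIN(m.amount)=4

Oslo | -147 ; Oslo | -198 ; Oslo | 4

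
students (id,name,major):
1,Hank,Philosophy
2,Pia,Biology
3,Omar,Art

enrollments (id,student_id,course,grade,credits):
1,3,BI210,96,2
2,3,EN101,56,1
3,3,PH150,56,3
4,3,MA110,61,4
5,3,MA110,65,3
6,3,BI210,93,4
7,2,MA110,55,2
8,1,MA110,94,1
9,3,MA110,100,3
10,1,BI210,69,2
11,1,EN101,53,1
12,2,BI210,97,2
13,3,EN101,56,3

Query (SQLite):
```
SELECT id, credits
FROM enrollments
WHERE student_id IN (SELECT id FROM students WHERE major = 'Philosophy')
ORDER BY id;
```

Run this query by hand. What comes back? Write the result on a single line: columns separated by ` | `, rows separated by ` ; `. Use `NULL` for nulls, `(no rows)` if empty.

Inner query: students.id where major = 'Philosophy'.
Outer: keep enrollments rows whose student_id is in that set.
Inner query → {1}

8 | 1 ; 10 | 2 ; 11 | 1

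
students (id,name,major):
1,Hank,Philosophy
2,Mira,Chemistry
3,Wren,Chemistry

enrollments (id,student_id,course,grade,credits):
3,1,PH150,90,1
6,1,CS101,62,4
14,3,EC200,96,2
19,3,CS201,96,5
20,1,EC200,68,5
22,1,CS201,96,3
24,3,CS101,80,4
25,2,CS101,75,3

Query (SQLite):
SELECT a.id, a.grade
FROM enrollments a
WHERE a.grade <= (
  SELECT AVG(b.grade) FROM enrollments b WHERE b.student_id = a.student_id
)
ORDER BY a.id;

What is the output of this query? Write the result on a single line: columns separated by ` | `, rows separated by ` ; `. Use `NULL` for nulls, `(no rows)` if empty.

6 | 62 ; 20 | 68 ; 24 | 80 ; 25 | 75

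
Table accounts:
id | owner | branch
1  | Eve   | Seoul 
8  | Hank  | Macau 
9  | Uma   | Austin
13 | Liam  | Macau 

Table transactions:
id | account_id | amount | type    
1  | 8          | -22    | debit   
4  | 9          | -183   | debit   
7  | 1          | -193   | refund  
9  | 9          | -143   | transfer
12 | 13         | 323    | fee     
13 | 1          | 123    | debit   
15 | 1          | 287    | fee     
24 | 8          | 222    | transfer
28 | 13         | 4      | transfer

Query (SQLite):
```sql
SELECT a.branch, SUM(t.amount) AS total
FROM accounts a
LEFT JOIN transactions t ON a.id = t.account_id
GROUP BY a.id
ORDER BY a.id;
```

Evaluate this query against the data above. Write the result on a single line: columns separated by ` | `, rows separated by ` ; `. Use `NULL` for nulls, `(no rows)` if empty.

LEFT JOIN keeps every accounts row; unmatched ones get NULL for transactions columns.
Group by accounts.id and compute SUM(t.amount). SUM over an all-NULL group is NULL.
  1: ids {7, 13, 15} → SUM(t.amount)=217
  8: ids {1, 24} → SUM(t.amount)=200
  9: ids {4, 9} → SUM(t.amount)=-326
  13: ids {12, 28} → SUM(t.amount)=327

Seoul | 217 ; Macau | 200 ; Austin | -326 ; Macau | 327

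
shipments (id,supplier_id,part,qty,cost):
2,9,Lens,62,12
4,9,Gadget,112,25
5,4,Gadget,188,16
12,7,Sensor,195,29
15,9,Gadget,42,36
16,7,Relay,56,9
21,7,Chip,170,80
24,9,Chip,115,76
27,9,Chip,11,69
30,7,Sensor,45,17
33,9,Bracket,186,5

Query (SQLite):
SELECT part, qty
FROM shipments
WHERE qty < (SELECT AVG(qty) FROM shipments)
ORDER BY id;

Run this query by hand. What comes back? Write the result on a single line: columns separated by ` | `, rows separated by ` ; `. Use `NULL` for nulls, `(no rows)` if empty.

Lens | 62 ; Gadget | 42 ; Relay | 56 ; Chip | 11 ; Sensor | 45

Scalar subquery: AVG(qty) over all shipments rows = 107.454545 (≈; comparison uses full precision).
Keep rows where qty < that value.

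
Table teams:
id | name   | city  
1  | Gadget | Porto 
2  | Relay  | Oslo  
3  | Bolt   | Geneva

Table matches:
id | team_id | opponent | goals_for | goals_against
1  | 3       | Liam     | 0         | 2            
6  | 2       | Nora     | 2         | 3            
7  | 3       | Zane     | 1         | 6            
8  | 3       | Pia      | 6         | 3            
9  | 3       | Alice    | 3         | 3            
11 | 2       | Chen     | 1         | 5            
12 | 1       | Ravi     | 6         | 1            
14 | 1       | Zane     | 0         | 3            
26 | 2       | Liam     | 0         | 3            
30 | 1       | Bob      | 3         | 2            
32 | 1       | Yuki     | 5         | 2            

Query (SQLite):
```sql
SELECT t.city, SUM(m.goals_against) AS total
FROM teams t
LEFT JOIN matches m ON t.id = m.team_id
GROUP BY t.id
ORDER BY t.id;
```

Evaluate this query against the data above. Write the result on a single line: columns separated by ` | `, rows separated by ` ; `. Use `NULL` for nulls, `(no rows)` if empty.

Porto | 8 ; Oslo | 11 ; Geneva | 14

LEFT JOIN keeps every teams row; unmatched ones get NULL for matches columns.
Group by teams.id and compute SUM(m.goals_against). SUM over an all-NULL group is NULL.
  1: ids {12, 14, 30, 32} → SUM(m.goals_against)=8
  2: ids {6, 11, 26} → SUM(m.goals_against)=11
  3: ids {1, 7, 8, 9} → SUM(m.goals_against)=14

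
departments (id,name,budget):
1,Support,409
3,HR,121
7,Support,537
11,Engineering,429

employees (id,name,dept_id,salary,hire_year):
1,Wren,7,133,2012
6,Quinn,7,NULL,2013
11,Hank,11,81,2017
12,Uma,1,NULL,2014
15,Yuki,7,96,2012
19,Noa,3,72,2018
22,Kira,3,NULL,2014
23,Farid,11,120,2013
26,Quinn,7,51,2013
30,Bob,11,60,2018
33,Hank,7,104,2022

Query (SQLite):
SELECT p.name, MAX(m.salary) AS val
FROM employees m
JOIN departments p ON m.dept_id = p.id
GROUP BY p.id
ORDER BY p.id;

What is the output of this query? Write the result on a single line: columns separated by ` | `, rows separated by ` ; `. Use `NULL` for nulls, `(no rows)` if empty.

Support | NULL ; HR | 72 ; Support | 133 ; Engineering | 120

Join each employees row to its departments via dept_id.
Group joined rows by departments.id; compute MAX(m.salary) per group.
  1: ids {12} → MAX(m.salary)=NULL
  3: ids {19, 22} → MAX(m.salary)=72
  7: ids {1, 6, 15, 26, 33} → MAX(m.salary)=133
  11: ids {11, 23, 30} → MAX(m.salary)=120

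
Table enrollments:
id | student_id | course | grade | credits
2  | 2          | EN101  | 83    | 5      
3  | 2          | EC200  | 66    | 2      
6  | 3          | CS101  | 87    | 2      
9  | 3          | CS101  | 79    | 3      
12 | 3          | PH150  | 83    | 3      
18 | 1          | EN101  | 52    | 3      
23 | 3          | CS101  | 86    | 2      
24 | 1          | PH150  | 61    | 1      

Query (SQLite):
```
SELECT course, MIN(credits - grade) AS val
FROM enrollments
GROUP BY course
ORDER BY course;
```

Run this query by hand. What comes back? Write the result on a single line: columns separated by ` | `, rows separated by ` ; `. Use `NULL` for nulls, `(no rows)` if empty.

For each row compute credits - grade.
Group by course; take MIN of the expression per group.
  CS101: ids {6, 9, 23} → MIN(credits - grade)=-85
  EC200: ids {3} → MIN(credits - grade)=-64
  EN101: ids {2, 18} → MIN(credits - grade)=-78
  PH150: ids {12, 24} → MIN(credits - grade)=-80

CS101 | -85 ; EC200 | -64 ; EN101 | -78 ; PH150 | -80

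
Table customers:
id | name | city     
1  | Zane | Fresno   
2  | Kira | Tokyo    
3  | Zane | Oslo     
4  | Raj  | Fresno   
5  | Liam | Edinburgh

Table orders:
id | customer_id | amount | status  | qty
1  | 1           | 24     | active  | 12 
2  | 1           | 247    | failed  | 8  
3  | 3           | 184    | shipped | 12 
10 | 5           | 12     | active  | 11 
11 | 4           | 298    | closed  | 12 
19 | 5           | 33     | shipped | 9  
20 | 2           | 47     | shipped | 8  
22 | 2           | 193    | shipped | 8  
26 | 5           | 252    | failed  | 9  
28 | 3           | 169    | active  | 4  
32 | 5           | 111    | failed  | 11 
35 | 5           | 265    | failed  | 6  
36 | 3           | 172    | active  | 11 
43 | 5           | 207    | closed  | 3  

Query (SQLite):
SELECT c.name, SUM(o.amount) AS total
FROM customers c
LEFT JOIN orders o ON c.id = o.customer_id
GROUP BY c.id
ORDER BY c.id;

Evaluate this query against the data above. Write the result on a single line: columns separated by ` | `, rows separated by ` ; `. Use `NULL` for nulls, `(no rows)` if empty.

LEFT JOIN keeps every customers row; unmatched ones get NULL for orders columns.
Group by customers.id and compute SUM(o.amount). SUM over an all-NULL group is NULL.
  1: ids {1, 2} → SUM(o.amount)=271
  2: ids {20, 22} → SUM(o.amount)=240
  3: ids {3, 28, 36} → SUM(o.amount)=525
  4: ids {11} → SUM(o.amount)=298
  5: ids {10, 19, 26, 32, 35, 43} → SUM(o.amount)=880

Zane | 271 ; Kira | 240 ; Zane | 525 ; Raj | 298 ; Liam | 880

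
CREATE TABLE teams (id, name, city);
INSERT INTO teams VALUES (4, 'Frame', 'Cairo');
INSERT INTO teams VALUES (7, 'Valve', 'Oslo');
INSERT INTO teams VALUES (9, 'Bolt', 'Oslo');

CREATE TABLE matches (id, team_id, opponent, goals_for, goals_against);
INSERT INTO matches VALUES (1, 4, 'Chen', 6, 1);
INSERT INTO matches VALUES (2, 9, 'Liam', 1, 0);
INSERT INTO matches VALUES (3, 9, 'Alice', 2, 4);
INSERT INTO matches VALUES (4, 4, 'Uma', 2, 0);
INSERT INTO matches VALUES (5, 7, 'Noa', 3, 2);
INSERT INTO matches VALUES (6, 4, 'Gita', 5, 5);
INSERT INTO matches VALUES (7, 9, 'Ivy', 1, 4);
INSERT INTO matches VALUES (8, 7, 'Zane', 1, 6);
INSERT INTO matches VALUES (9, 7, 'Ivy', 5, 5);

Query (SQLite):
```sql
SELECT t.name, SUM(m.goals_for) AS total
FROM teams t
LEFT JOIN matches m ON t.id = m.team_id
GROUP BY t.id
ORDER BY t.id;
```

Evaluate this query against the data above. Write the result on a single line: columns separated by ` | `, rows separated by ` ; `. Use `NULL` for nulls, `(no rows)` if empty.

LEFT JOIN keeps every teams row; unmatched ones get NULL for matches columns.
Group by teams.id and compute SUM(m.goals_for). SUM over an all-NULL group is NULL.
  4: ids {1, 4, 6} → SUM(m.goals_for)=13
  7: ids {5, 8, 9} → SUM(m.goals_for)=9
  9: ids {2, 3, 7} → SUM(m.goals_for)=4

Frame | 13 ; Valve | 9 ; Bolt | 4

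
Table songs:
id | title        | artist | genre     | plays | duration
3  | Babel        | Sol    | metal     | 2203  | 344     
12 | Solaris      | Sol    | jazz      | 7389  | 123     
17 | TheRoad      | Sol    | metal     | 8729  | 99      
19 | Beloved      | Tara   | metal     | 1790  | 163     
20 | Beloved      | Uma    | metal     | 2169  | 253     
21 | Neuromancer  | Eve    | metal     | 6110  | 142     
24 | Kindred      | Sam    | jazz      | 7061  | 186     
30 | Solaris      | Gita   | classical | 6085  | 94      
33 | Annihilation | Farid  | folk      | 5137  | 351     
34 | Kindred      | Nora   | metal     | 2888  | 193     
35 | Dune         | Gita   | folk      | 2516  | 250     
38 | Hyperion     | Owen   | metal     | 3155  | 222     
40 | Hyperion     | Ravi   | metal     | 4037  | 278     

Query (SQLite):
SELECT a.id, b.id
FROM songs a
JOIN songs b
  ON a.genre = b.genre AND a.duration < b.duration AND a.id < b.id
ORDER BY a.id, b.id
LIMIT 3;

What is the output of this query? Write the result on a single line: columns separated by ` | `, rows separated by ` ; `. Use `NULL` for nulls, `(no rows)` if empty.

12 | 24 ; 17 | 19 ; 17 | 20

Pairs (a,b) with same genre, a.duration < b.duration, a.id < b.id.
genre groups: classical:{30} folk:{33,35} jazz:{12,24} metal:{3,17,19,20,21,34,38,40}
Ordered by (a.id, b.id); first 3.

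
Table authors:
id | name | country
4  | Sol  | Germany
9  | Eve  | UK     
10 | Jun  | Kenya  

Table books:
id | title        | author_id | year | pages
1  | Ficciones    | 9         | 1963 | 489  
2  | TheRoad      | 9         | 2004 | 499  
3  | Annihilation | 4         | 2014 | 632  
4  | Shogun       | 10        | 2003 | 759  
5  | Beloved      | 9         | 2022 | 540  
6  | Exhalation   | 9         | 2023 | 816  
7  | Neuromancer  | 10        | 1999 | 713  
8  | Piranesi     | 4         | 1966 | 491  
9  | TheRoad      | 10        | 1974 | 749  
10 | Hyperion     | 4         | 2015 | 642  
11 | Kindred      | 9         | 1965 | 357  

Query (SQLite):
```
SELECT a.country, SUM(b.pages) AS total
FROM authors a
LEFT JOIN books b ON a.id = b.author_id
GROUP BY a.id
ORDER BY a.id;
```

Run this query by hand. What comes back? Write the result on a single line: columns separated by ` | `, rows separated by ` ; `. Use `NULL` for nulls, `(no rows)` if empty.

Germany | 1765 ; UK | 2701 ; Kenya | 2221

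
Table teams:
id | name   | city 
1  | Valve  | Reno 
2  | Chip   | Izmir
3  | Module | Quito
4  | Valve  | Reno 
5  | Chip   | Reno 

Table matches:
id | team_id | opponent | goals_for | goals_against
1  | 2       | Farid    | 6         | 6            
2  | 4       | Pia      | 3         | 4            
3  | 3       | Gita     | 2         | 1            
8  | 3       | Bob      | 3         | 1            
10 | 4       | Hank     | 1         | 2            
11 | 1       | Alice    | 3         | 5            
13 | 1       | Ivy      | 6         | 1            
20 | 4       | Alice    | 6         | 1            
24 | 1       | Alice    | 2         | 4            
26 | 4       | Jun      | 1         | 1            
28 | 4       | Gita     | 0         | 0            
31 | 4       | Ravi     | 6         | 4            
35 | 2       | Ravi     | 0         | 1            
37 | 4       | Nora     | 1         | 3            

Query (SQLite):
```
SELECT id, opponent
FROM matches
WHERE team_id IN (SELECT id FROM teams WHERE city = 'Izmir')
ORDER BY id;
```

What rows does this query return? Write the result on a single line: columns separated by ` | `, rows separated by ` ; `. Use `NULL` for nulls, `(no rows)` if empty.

1 | Farid ; 35 | Ravi

Inner query: teams.id where city = 'Izmir'.
Outer: keep matches rows whose team_id is in that set.
Inner query → {2}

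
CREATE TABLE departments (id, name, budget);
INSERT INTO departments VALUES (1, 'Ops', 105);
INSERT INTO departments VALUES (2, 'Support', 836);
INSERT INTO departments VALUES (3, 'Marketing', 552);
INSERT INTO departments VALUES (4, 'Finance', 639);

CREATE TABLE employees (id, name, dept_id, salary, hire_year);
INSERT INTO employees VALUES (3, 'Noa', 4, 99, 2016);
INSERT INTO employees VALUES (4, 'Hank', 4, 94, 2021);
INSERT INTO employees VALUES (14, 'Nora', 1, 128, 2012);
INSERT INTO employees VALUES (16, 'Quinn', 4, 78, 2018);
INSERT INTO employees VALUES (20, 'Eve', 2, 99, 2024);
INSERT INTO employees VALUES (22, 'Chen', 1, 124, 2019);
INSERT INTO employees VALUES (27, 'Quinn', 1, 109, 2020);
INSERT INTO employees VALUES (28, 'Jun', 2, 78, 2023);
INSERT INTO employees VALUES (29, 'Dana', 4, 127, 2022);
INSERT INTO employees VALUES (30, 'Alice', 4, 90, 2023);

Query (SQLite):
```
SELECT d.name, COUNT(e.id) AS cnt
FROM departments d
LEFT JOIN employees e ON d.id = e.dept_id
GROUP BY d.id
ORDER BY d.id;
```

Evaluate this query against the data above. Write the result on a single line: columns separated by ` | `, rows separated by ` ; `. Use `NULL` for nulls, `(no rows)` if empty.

LEFT JOIN keeps every departments row; unmatched ones get NULL for employees columns.
Group by departments.id and compute COUNT(e.id). COUNT(col) of an all-NULL group is 0.
  1: ids {14, 22, 27} → COUNT(e.id)=3
  2: ids {20, 28} → COUNT(e.id)=2
  3: ids {—} → COUNT(e.id)=0
  4: ids {3, 4, 16, 29, 30} → COUNT(e.id)=5

Ops | 3 ; Support | 2 ; Marketing | 0 ; Finance | 5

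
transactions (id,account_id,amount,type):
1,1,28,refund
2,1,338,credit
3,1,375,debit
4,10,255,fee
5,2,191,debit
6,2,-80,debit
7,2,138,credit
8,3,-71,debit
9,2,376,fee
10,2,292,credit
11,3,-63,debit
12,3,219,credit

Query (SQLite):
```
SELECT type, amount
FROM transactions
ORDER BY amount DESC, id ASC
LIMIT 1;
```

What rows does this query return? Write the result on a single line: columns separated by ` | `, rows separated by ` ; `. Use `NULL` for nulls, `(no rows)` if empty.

fee | 376

Sort by amount desc, tiebreak id asc: (376, id=9), (375, id=3), (338, id=2), (292, id=10) …. Take first 1.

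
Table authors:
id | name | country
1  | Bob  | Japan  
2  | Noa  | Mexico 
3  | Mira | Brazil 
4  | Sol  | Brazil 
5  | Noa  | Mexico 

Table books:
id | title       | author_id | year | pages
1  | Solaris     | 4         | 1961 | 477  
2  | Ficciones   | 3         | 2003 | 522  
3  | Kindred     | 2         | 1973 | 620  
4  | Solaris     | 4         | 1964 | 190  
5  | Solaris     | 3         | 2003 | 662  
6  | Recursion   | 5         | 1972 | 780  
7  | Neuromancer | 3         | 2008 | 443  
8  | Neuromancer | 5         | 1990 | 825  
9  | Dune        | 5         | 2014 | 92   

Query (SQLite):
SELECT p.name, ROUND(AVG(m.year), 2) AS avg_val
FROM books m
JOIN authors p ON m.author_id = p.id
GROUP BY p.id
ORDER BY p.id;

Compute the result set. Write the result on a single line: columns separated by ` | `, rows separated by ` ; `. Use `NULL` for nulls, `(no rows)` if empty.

Noa | 1973 ; Mira | 2004.67 ; Sol | 1962.5 ; Noa | 1992

Join each books row to its authors via author_id.
Group joined rows by authors.id; compute ROUND(AVG(m.year), 2) per group.
  2: ids {3} → ROUND(AVG(m.year), 2)=1973
  3: ids {2, 5, 7} → ROUND(AVG(m.year), 2)=2004.67
  4: ids {1, 4} → ROUND(AVG(m.year), 2)=1962.5
  5: ids {6, 8, 9} → ROUND(AVG(m.year), 2)=1992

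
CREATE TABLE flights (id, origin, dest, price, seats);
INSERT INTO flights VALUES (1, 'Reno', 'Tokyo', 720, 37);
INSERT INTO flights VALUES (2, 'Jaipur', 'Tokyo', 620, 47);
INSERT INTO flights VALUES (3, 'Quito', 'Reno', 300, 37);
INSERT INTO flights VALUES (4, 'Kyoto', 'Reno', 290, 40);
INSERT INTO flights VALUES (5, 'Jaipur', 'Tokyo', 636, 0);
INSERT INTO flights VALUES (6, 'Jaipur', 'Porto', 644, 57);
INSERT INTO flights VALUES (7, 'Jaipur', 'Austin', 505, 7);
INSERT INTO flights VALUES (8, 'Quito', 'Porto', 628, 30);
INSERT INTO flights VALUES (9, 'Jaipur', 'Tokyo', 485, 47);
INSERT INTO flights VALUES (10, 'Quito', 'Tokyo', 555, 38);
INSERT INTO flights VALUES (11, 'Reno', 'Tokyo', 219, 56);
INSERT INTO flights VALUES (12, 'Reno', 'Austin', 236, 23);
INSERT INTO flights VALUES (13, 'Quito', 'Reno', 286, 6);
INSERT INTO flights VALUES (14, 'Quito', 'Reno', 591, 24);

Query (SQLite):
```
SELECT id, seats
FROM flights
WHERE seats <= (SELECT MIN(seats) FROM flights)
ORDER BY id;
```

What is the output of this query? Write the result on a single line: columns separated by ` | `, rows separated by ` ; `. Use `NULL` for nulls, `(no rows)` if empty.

Scalar subquery: MIN(seats) over all flights rows = 0.
Keep rows where seats <= that value.

5 | 0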